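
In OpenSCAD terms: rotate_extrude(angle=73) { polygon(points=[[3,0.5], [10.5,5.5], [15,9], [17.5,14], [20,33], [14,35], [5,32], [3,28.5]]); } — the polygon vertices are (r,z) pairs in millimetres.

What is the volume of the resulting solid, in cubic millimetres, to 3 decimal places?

Volume = 5620.305 mm³

Profile (r,z), 8 vertices: (3,0.5) (10.5,5.5) (15,9) (17.5,14) (20,33) (14,35) (5,32) (3,28.5)
edge 0: (3,0.5)→(10.5,5.5)  cross = 3·5.5 − 10.5·0.5 = 11.2500; (r_i+r_j)·cross = 13.5·11.2500 = 151.8750
edge 1: (10.5,5.5)→(15,9)  cross = 10.5·9 − 15·5.5 = 12.0000; (r_i+r_j)·cross = 25.5·12.0000 = 306.0000
edge 2: (15,9)→(17.5,14)  cross = 15·14 − 17.5·9 = 52.5000; (r_i+r_j)·cross = 32.5·52.5000 = 1706.2500
edge 3: (17.5,14)→(20,33)  cross = 17.5·33 − 20·14 = 297.5000; (r_i+r_j)·cross = 37.5·297.5000 = 11156.2500
edge 4: (20,33)→(14,35)  cross = 20·35 − 14·33 = 238.0000; (r_i+r_j)·cross = 34·238.0000 = 8092.0000
edge 5: (14,35)→(5,32)  cross = 14·32 − 5·35 = 273.0000; (r_i+r_j)·cross = 19·273.0000 = 5187.0000
edge 6: (5,32)→(3,28.5)  cross = 5·28.5 − 3·32 = 46.5000; (r_i+r_j)·cross = 8·46.5000 = 372.0000
edge 7: (3,28.5)→(3,0.5)  cross = 3·0.5 − 3·28.5 = -84.0000; (r_i+r_j)·cross = 6·-84.0000 = -504.0000
Σcross = 846.7500 → A = |Σcross|/2 = 423.3750 mm²
Σ(r_i+r_j)·cross = 26467.3750 → first moment M = |Σ|/6 = 4411.2292
R_c = M/A = 4411.2292/423.3750 = 10.4192 mm
θ = 73° = 1.274090 rad
V = θ·R_c·A = 1.274090·10.4192·423.3750 = 5620.305 mm³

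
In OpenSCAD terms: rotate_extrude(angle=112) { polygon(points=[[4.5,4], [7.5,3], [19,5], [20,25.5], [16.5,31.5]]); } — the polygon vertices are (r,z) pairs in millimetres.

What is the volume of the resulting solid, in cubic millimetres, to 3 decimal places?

Profile (r,z), 5 vertices: (4.5,4) (7.5,3) (19,5) (20,25.5) (16.5,31.5)
edge 0: (4.5,4)→(7.5,3)  cross = 4.5·3 − 7.5·4 = -16.5000; (r_i+r_j)·cross = 12·-16.5000 = -198.0000
edge 1: (7.5,3)→(19,5)  cross = 7.5·5 − 19·3 = -19.5000; (r_i+r_j)·cross = 26.5·-19.5000 = -516.7500
edge 2: (19,5)→(20,25.5)  cross = 19·25.5 − 20·5 = 384.5000; (r_i+r_j)·cross = 39·384.5000 = 14995.5000
edge 3: (20,25.5)→(16.5,31.5)  cross = 20·31.5 − 16.5·25.5 = 209.2500; (r_i+r_j)·cross = 36.5·209.2500 = 7637.6250
edge 4: (16.5,31.5)→(4.5,4)  cross = 16.5·4 − 4.5·31.5 = -75.7500; (r_i+r_j)·cross = 21·-75.7500 = -1590.7500
Σcross = 482.0000 → A = |Σcross|/2 = 241.0000 mm²
Σ(r_i+r_j)·cross = 20327.6250 → first moment M = |Σ|/6 = 3387.9375
R_c = M/A = 3387.9375/241.0000 = 14.0578 mm
θ = 112° = 1.954769 rad
V = θ·R_c·A = 1.954769·14.0578·241.0000 = 6622.634 mm³

Volume = 6622.634 mm³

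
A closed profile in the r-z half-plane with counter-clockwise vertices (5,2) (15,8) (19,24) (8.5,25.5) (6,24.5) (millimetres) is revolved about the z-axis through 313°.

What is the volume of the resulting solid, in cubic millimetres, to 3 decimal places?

Volume = 13266.947 mm³

Profile (r,z), 5 vertices: (5,2) (15,8) (19,24) (8.5,25.5) (6,24.5)
edge 0: (5,2)→(15,8)  cross = 5·8 − 15·2 = 10.0000; (r_i+r_j)·cross = 20·10.0000 = 200.0000
edge 1: (15,8)→(19,24)  cross = 15·24 − 19·8 = 208.0000; (r_i+r_j)·cross = 34·208.0000 = 7072.0000
edge 2: (19,24)→(8.5,25.5)  cross = 19·25.5 − 8.5·24 = 280.5000; (r_i+r_j)·cross = 27.5·280.5000 = 7713.7500
edge 3: (8.5,25.5)→(6,24.5)  cross = 8.5·24.5 − 6·25.5 = 55.2500; (r_i+r_j)·cross = 14.5·55.2500 = 801.1250
edge 4: (6,24.5)→(5,2)  cross = 6·2 − 5·24.5 = -110.5000; (r_i+r_j)·cross = 11·-110.5000 = -1215.5000
Σcross = 443.2500 → A = |Σcross|/2 = 221.6250 mm²
Σ(r_i+r_j)·cross = 14571.3750 → first moment M = |Σ|/6 = 2428.5625
R_c = M/A = 2428.5625/221.6250 = 10.9580 mm
θ = 313° = 5.462881 rad
V = θ·R_c·A = 5.462881·10.9580·221.6250 = 13266.947 mm³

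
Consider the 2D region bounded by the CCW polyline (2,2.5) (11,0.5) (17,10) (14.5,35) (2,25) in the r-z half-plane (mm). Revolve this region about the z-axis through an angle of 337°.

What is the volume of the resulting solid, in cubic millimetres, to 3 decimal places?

Volume = 20898.627 mm³

Profile (r,z), 5 vertices: (2,2.5) (11,0.5) (17,10) (14.5,35) (2,25)
edge 0: (2,2.5)→(11,0.5)  cross = 2·0.5 − 11·2.5 = -26.5000; (r_i+r_j)·cross = 13·-26.5000 = -344.5000
edge 1: (11,0.5)→(17,10)  cross = 11·10 − 17·0.5 = 101.5000; (r_i+r_j)·cross = 28·101.5000 = 2842.0000
edge 2: (17,10)→(14.5,35)  cross = 17·35 − 14.5·10 = 450.0000; (r_i+r_j)·cross = 31.5·450.0000 = 14175.0000
edge 3: (14.5,35)→(2,25)  cross = 14.5·25 − 2·35 = 292.5000; (r_i+r_j)·cross = 16.5·292.5000 = 4826.2500
edge 4: (2,25)→(2,2.5)  cross = 2·2.5 − 2·25 = -45.0000; (r_i+r_j)·cross = 4·-45.0000 = -180.0000
Σcross = 772.5000 → A = |Σcross|/2 = 386.2500 mm²
Σ(r_i+r_j)·cross = 21318.7500 → first moment M = |Σ|/6 = 3553.1250
R_c = M/A = 3553.1250/386.2500 = 9.1990 mm
θ = 337° = 5.881760 rad
V = θ·R_c·A = 5.881760·9.1990·386.2500 = 20898.627 mm³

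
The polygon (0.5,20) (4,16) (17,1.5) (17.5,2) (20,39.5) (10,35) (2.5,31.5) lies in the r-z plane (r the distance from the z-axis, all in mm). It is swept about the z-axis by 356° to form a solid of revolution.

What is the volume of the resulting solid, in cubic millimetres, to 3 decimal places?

Volume = 31973.754 mm³

Profile (r,z), 7 vertices: (0.5,20) (4,16) (17,1.5) (17.5,2) (20,39.5) (10,35) (2.5,31.5)
edge 0: (0.5,20)→(4,16)  cross = 0.5·16 − 4·20 = -72.0000; (r_i+r_j)·cross = 4.5·-72.0000 = -324.0000
edge 1: (4,16)→(17,1.5)  cross = 4·1.5 − 17·16 = -266.0000; (r_i+r_j)·cross = 21·-266.0000 = -5586.0000
edge 2: (17,1.5)→(17.5,2)  cross = 17·2 − 17.5·1.5 = 7.7500; (r_i+r_j)·cross = 34.5·7.7500 = 267.3750
edge 3: (17.5,2)→(20,39.5)  cross = 17.5·39.5 − 20·2 = 651.2500; (r_i+r_j)·cross = 37.5·651.2500 = 24421.8750
edge 4: (20,39.5)→(10,35)  cross = 20·35 − 10·39.5 = 305.0000; (r_i+r_j)·cross = 30·305.0000 = 9150.0000
edge 5: (10,35)→(2.5,31.5)  cross = 10·31.5 − 2.5·35 = 227.5000; (r_i+r_j)·cross = 12.5·227.5000 = 2843.7500
edge 6: (2.5,31.5)→(0.5,20)  cross = 2.5·20 − 0.5·31.5 = 34.2500; (r_i+r_j)·cross = 3·34.2500 = 102.7500
Σcross = 887.7500 → A = |Σcross|/2 = 443.8750 mm²
Σ(r_i+r_j)·cross = 30875.7500 → first moment M = |Σ|/6 = 5145.9583
R_c = M/A = 5145.9583/443.8750 = 11.5933 mm
θ = 356° = 6.213372 rad
V = θ·R_c·A = 6.213372·11.5933·443.8750 = 31973.754 mm³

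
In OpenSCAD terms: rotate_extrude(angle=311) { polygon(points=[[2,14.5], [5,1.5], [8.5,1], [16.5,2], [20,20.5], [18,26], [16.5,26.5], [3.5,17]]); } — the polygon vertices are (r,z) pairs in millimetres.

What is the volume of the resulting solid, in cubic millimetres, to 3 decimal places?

Profile (r,z), 8 vertices: (2,14.5) (5,1.5) (8.5,1) (16.5,2) (20,20.5) (18,26) (16.5,26.5) (3.5,17)
edge 0: (2,14.5)→(5,1.5)  cross = 2·1.5 − 5·14.5 = -69.5000; (r_i+r_j)·cross = 7·-69.5000 = -486.5000
edge 1: (5,1.5)→(8.5,1)  cross = 5·1 − 8.5·1.5 = -7.7500; (r_i+r_j)·cross = 13.5·-7.7500 = -104.6250
edge 2: (8.5,1)→(16.5,2)  cross = 8.5·2 − 16.5·1 = 0.5000; (r_i+r_j)·cross = 25·0.5000 = 12.5000
edge 3: (16.5,2)→(20,20.5)  cross = 16.5·20.5 − 20·2 = 298.2500; (r_i+r_j)·cross = 36.5·298.2500 = 10886.1250
edge 4: (20,20.5)→(18,26)  cross = 20·26 − 18·20.5 = 151.0000; (r_i+r_j)·cross = 38·151.0000 = 5738.0000
edge 5: (18,26)→(16.5,26.5)  cross = 18·26.5 − 16.5·26 = 48.0000; (r_i+r_j)·cross = 34.5·48.0000 = 1656.0000
edge 6: (16.5,26.5)→(3.5,17)  cross = 16.5·17 − 3.5·26.5 = 187.7500; (r_i+r_j)·cross = 20·187.7500 = 3755.0000
edge 7: (3.5,17)→(2,14.5)  cross = 3.5·14.5 − 2·17 = 16.7500; (r_i+r_j)·cross = 5.5·16.7500 = 92.1250
Σcross = 625.0000 → A = |Σcross|/2 = 312.5000 mm²
Σ(r_i+r_j)·cross = 21548.6250 → first moment M = |Σ|/6 = 3591.4375
R_c = M/A = 3591.4375/312.5000 = 11.4926 mm
θ = 311° = 5.427974 rad
V = θ·R_c·A = 5.427974·11.4926·312.5000 = 19494.229 mm³

Volume = 19494.229 mm³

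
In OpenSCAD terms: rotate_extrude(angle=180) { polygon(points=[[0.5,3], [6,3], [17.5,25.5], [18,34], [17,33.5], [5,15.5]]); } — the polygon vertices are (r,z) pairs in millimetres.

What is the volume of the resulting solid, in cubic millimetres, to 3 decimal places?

Profile (r,z), 6 vertices: (0.5,3) (6,3) (17.5,25.5) (18,34) (17,33.5) (5,15.5)
edge 0: (0.5,3)→(6,3)  cross = 0.5·3 − 6·3 = -16.5000; (r_i+r_j)·cross = 6.5·-16.5000 = -107.2500
edge 1: (6,3)→(17.5,25.5)  cross = 6·25.5 − 17.5·3 = 100.5000; (r_i+r_j)·cross = 23.5·100.5000 = 2361.7500
edge 2: (17.5,25.5)→(18,34)  cross = 17.5·34 − 18·25.5 = 136.0000; (r_i+r_j)·cross = 35.5·136.0000 = 4828.0000
edge 3: (18,34)→(17,33.5)  cross = 18·33.5 − 17·34 = 25.0000; (r_i+r_j)·cross = 35·25.0000 = 875.0000
edge 4: (17,33.5)→(5,15.5)  cross = 17·15.5 − 5·33.5 = 96.0000; (r_i+r_j)·cross = 22·96.0000 = 2112.0000
edge 5: (5,15.5)→(0.5,3)  cross = 5·3 − 0.5·15.5 = 7.2500; (r_i+r_j)·cross = 5.5·7.2500 = 39.8750
Σcross = 348.2500 → A = |Σcross|/2 = 174.1250 mm²
Σ(r_i+r_j)·cross = 10109.3750 → first moment M = |Σ|/6 = 1684.8958
R_c = M/A = 1684.8958/174.1250 = 9.6764 mm
θ = 180° = 3.141593 rad
V = θ·R_c·A = 3.141593·9.6764·174.1250 = 5293.256 mm³

Volume = 5293.256 mm³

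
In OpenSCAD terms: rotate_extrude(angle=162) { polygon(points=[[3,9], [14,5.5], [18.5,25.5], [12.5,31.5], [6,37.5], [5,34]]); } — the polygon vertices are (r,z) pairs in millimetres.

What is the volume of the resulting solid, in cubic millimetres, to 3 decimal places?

Volume = 9198.112 mm³

Profile (r,z), 6 vertices: (3,9) (14,5.5) (18.5,25.5) (12.5,31.5) (6,37.5) (5,34)
edge 0: (3,9)→(14,5.5)  cross = 3·5.5 − 14·9 = -109.5000; (r_i+r_j)·cross = 17·-109.5000 = -1861.5000
edge 1: (14,5.5)→(18.5,25.5)  cross = 14·25.5 − 18.5·5.5 = 255.2500; (r_i+r_j)·cross = 32.5·255.2500 = 8295.6250
edge 2: (18.5,25.5)→(12.5,31.5)  cross = 18.5·31.5 − 12.5·25.5 = 264.0000; (r_i+r_j)·cross = 31·264.0000 = 8184.0000
edge 3: (12.5,31.5)→(6,37.5)  cross = 12.5·37.5 − 6·31.5 = 279.7500; (r_i+r_j)·cross = 18.5·279.7500 = 5175.3750
edge 4: (6,37.5)→(5,34)  cross = 6·34 − 5·37.5 = 16.5000; (r_i+r_j)·cross = 11·16.5000 = 181.5000
edge 5: (5,34)→(3,9)  cross = 5·9 − 3·34 = -57.0000; (r_i+r_j)·cross = 8·-57.0000 = -456.0000
Σcross = 649.0000 → A = |Σcross|/2 = 324.5000 mm²
Σ(r_i+r_j)·cross = 19519.0000 → first moment M = |Σ|/6 = 3253.1667
R_c = M/A = 3253.1667/324.5000 = 10.0252 mm
θ = 162° = 2.827433 rad
V = θ·R_c·A = 2.827433·10.0252·324.5000 = 9198.112 mm³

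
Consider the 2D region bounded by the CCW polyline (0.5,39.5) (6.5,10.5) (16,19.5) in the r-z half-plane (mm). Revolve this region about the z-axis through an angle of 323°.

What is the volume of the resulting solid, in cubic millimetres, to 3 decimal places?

Profile (r,z), 3 vertices: (0.5,39.5) (6.5,10.5) (16,19.5)
edge 0: (0.5,39.5)→(6.5,10.5)  cross = 0.5·10.5 − 6.5·39.5 = -251.5000; (r_i+r_j)·cross = 7·-251.5000 = -1760.5000
edge 1: (6.5,10.5)→(16,19.5)  cross = 6.5·19.5 − 16·10.5 = -41.2500; (r_i+r_j)·cross = 22.5·-41.2500 = -928.1250
edge 2: (16,19.5)→(0.5,39.5)  cross = 16·39.5 − 0.5·19.5 = 622.2500; (r_i+r_j)·cross = 16.5·622.2500 = 10267.1250
Σcross = 329.5000 → A = |Σcross|/2 = 164.7500 mm²
Σ(r_i+r_j)·cross = 7578.5000 → first moment M = |Σ|/6 = 1263.0833
R_c = M/A = 1263.0833/164.7500 = 7.6667 mm
θ = 323° = 5.637413 rad
V = θ·R_c·A = 5.637413·7.6667·164.7500 = 7120.523 mm³

Volume = 7120.523 mm³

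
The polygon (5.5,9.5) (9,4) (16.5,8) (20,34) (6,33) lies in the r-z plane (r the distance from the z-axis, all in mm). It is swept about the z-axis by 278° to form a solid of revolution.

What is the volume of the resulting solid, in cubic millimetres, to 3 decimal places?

Volume = 19645.001 mm³

Profile (r,z), 5 vertices: (5.5,9.5) (9,4) (16.5,8) (20,34) (6,33)
edge 0: (5.5,9.5)→(9,4)  cross = 5.5·4 − 9·9.5 = -63.5000; (r_i+r_j)·cross = 14.5·-63.5000 = -920.7500
edge 1: (9,4)→(16.5,8)  cross = 9·8 − 16.5·4 = 6.0000; (r_i+r_j)·cross = 25.5·6.0000 = 153.0000
edge 2: (16.5,8)→(20,34)  cross = 16.5·34 − 20·8 = 401.0000; (r_i+r_j)·cross = 36.5·401.0000 = 14636.5000
edge 3: (20,34)→(6,33)  cross = 20·33 − 6·34 = 456.0000; (r_i+r_j)·cross = 26·456.0000 = 11856.0000
edge 4: (6,33)→(5.5,9.5)  cross = 6·9.5 − 5.5·33 = -124.5000; (r_i+r_j)·cross = 11.5·-124.5000 = -1431.7500
Σcross = 675.0000 → A = |Σcross|/2 = 337.5000 mm²
Σ(r_i+r_j)·cross = 24293.0000 → first moment M = |Σ|/6 = 4048.8333
R_c = M/A = 4048.8333/337.5000 = 11.9965 mm
θ = 278° = 4.852015 rad
V = θ·R_c·A = 4.852015·11.9965·337.5000 = 19645.001 mm³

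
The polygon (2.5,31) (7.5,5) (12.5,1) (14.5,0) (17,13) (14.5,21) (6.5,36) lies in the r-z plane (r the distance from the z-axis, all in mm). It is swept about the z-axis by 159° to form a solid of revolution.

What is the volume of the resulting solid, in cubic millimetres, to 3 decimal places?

Profile (r,z), 7 vertices: (2.5,31) (7.5,5) (12.5,1) (14.5,0) (17,13) (14.5,21) (6.5,36)
edge 0: (2.5,31)→(7.5,5)  cross = 2.5·5 − 7.5·31 = -220.0000; (r_i+r_j)·cross = 10·-220.0000 = -2200.0000
edge 1: (7.5,5)→(12.5,1)  cross = 7.5·1 − 12.5·5 = -55.0000; (r_i+r_j)·cross = 20·-55.0000 = -1100.0000
edge 2: (12.5,1)→(14.5,0)  cross = 12.5·0 − 14.5·1 = -14.5000; (r_i+r_j)·cross = 27·-14.5000 = -391.5000
edge 3: (14.5,0)→(17,13)  cross = 14.5·13 − 17·0 = 188.5000; (r_i+r_j)·cross = 31.5·188.5000 = 5937.7500
edge 4: (17,13)→(14.5,21)  cross = 17·21 − 14.5·13 = 168.5000; (r_i+r_j)·cross = 31.5·168.5000 = 5307.7500
edge 5: (14.5,21)→(6.5,36)  cross = 14.5·36 − 6.5·21 = 385.5000; (r_i+r_j)·cross = 21·385.5000 = 8095.5000
edge 6: (6.5,36)→(2.5,31)  cross = 6.5·31 − 2.5·36 = 111.5000; (r_i+r_j)·cross = 9·111.5000 = 1003.5000
Σcross = 564.5000 → A = |Σcross|/2 = 282.2500 mm²
Σ(r_i+r_j)·cross = 16653.0000 → first moment M = |Σ|/6 = 2775.5000
R_c = M/A = 2775.5000/282.2500 = 9.8335 mm
θ = 159° = 2.775074 rad
V = θ·R_c·A = 2.775074·9.8335·282.2500 = 7702.217 mm³

Volume = 7702.217 mm³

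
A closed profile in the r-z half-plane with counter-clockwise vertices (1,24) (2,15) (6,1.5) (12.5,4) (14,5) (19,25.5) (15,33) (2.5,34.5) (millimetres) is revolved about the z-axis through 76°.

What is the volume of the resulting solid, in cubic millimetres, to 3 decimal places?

Profile (r,z), 8 vertices: (1,24) (2,15) (6,1.5) (12.5,4) (14,5) (19,25.5) (15,33) (2.5,34.5)
edge 0: (1,24)→(2,15)  cross = 1·15 − 2·24 = -33.0000; (r_i+r_j)·cross = 3·-33.0000 = -99.0000
edge 1: (2,15)→(6,1.5)  cross = 2·1.5 − 6·15 = -87.0000; (r_i+r_j)·cross = 8·-87.0000 = -696.0000
edge 2: (6,1.5)→(12.5,4)  cross = 6·4 − 12.5·1.5 = 5.2500; (r_i+r_j)·cross = 18.5·5.2500 = 97.1250
edge 3: (12.5,4)→(14,5)  cross = 12.5·5 − 14·4 = 6.5000; (r_i+r_j)·cross = 26.5·6.5000 = 172.2500
edge 4: (14,5)→(19,25.5)  cross = 14·25.5 − 19·5 = 262.0000; (r_i+r_j)·cross = 33·262.0000 = 8646.0000
edge 5: (19,25.5)→(15,33)  cross = 19·33 − 15·25.5 = 244.5000; (r_i+r_j)·cross = 34·244.5000 = 8313.0000
edge 6: (15,33)→(2.5,34.5)  cross = 15·34.5 − 2.5·33 = 435.0000; (r_i+r_j)·cross = 17.5·435.0000 = 7612.5000
edge 7: (2.5,34.5)→(1,24)  cross = 2.5·24 − 1·34.5 = 25.5000; (r_i+r_j)·cross = 3.5·25.5000 = 89.2500
Σcross = 858.7500 → A = |Σcross|/2 = 429.3750 mm²
Σ(r_i+r_j)·cross = 24135.1250 → first moment M = |Σ|/6 = 4022.5208
R_c = M/A = 4022.5208/429.3750 = 9.3683 mm
θ = 76° = 1.326450 rad
V = θ·R_c·A = 1.326450·9.3683·429.3750 = 5335.674 mm³

Volume = 5335.674 mm³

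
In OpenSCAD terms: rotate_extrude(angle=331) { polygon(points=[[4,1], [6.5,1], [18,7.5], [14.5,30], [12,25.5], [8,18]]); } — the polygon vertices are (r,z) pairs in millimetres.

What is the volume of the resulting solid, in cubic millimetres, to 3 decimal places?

Volume = 13935.303 mm³

Profile (r,z), 6 vertices: (4,1) (6.5,1) (18,7.5) (14.5,30) (12,25.5) (8,18)
edge 0: (4,1)→(6.5,1)  cross = 4·1 − 6.5·1 = -2.5000; (r_i+r_j)·cross = 10.5·-2.5000 = -26.2500
edge 1: (6.5,1)→(18,7.5)  cross = 6.5·7.5 − 18·1 = 30.7500; (r_i+r_j)·cross = 24.5·30.7500 = 753.3750
edge 2: (18,7.5)→(14.5,30)  cross = 18·30 − 14.5·7.5 = 431.2500; (r_i+r_j)·cross = 32.5·431.2500 = 14015.6250
edge 3: (14.5,30)→(12,25.5)  cross = 14.5·25.5 − 12·30 = 9.7500; (r_i+r_j)·cross = 26.5·9.7500 = 258.3750
edge 4: (12,25.5)→(8,18)  cross = 12·18 − 8·25.5 = 12.0000; (r_i+r_j)·cross = 20·12.0000 = 240.0000
edge 5: (8,18)→(4,1)  cross = 8·1 − 4·18 = -64.0000; (r_i+r_j)·cross = 12·-64.0000 = -768.0000
Σcross = 417.2500 → A = |Σcross|/2 = 208.6250 mm²
Σ(r_i+r_j)·cross = 14473.1250 → first moment M = |Σ|/6 = 2412.1875
R_c = M/A = 2412.1875/208.6250 = 11.5623 mm
θ = 331° = 5.777040 rad
V = θ·R_c·A = 5.777040·11.5623·208.6250 = 13935.303 mm³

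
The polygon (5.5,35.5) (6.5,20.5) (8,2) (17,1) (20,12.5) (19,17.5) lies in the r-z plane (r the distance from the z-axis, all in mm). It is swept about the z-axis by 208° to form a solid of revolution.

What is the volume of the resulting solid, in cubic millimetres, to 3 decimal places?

Profile (r,z), 6 vertices: (5.5,35.5) (6.5,20.5) (8,2) (17,1) (20,12.5) (19,17.5)
edge 0: (5.5,35.5)→(6.5,20.5)  cross = 5.5·20.5 − 6.5·35.5 = -118.0000; (r_i+r_j)·cross = 12·-118.0000 = -1416.0000
edge 1: (6.5,20.5)→(8,2)  cross = 6.5·2 − 8·20.5 = -151.0000; (r_i+r_j)·cross = 14.5·-151.0000 = -2189.5000
edge 2: (8,2)→(17,1)  cross = 8·1 − 17·2 = -26.0000; (r_i+r_j)·cross = 25·-26.0000 = -650.0000
edge 3: (17,1)→(20,12.5)  cross = 17·12.5 − 20·1 = 192.5000; (r_i+r_j)·cross = 37·192.5000 = 7122.5000
edge 4: (20,12.5)→(19,17.5)  cross = 20·17.5 − 19·12.5 = 112.5000; (r_i+r_j)·cross = 39·112.5000 = 4387.5000
edge 5: (19,17.5)→(5.5,35.5)  cross = 19·35.5 − 5.5·17.5 = 578.2500; (r_i+r_j)·cross = 24.5·578.2500 = 14167.1250
Σcross = 588.2500 → A = |Σcross|/2 = 294.1250 mm²
Σ(r_i+r_j)·cross = 21421.6250 → first moment M = |Σ|/6 = 3570.2708
R_c = M/A = 3570.2708/294.1250 = 12.1386 mm
θ = 208° = 3.630285 rad
V = θ·R_c·A = 3.630285·12.1386·294.1250 = 12961.100 mm³

Volume = 12961.100 mm³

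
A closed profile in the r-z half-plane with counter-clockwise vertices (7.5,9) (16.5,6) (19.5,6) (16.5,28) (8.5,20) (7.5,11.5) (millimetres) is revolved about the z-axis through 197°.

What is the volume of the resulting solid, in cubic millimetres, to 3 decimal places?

Profile (r,z), 6 vertices: (7.5,9) (16.5,6) (19.5,6) (16.5,28) (8.5,20) (7.5,11.5)
edge 0: (7.5,9)→(16.5,6)  cross = 7.5·6 − 16.5·9 = -103.5000; (r_i+r_j)·cross = 24·-103.5000 = -2484.0000
edge 1: (16.5,6)→(19.5,6)  cross = 16.5·6 − 19.5·6 = -18.0000; (r_i+r_j)·cross = 36·-18.0000 = -648.0000
edge 2: (19.5,6)→(16.5,28)  cross = 19.5·28 − 16.5·6 = 447.0000; (r_i+r_j)·cross = 36·447.0000 = 16092.0000
edge 3: (16.5,28)→(8.5,20)  cross = 16.5·20 − 8.5·28 = 92.0000; (r_i+r_j)·cross = 25·92.0000 = 2300.0000
edge 4: (8.5,20)→(7.5,11.5)  cross = 8.5·11.5 − 7.5·20 = -52.2500; (r_i+r_j)·cross = 16·-52.2500 = -836.0000
edge 5: (7.5,11.5)→(7.5,9)  cross = 7.5·9 − 7.5·11.5 = -18.7500; (r_i+r_j)·cross = 15·-18.7500 = -281.2500
Σcross = 346.5000 → A = |Σcross|/2 = 173.2500 mm²
Σ(r_i+r_j)·cross = 14142.7500 → first moment M = |Σ|/6 = 2357.1250
R_c = M/A = 2357.1250/173.2500 = 13.6053 mm
θ = 197° = 3.438299 rad
V = θ·R_c·A = 3.438299·13.6053·173.2500 = 8104.500 mm³

Volume = 8104.500 mm³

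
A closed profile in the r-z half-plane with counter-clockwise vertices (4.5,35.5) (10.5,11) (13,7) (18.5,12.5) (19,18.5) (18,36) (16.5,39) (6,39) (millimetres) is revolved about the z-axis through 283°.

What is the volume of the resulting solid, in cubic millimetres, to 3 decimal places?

Volume = 20420.740 mm³

Profile (r,z), 8 vertices: (4.5,35.5) (10.5,11) (13,7) (18.5,12.5) (19,18.5) (18,36) (16.5,39) (6,39)
edge 0: (4.5,35.5)→(10.5,11)  cross = 4.5·11 − 10.5·35.5 = -323.2500; (r_i+r_j)·cross = 15·-323.2500 = -4848.7500
edge 1: (10.5,11)→(13,7)  cross = 10.5·7 − 13·11 = -69.5000; (r_i+r_j)·cross = 23.5·-69.5000 = -1633.2500
edge 2: (13,7)→(18.5,12.5)  cross = 13·12.5 − 18.5·7 = 33.0000; (r_i+r_j)·cross = 31.5·33.0000 = 1039.5000
edge 3: (18.5,12.5)→(19,18.5)  cross = 18.5·18.5 − 19·12.5 = 104.7500; (r_i+r_j)·cross = 37.5·104.7500 = 3928.1250
edge 4: (19,18.5)→(18,36)  cross = 19·36 − 18·18.5 = 351.0000; (r_i+r_j)·cross = 37·351.0000 = 12987.0000
edge 5: (18,36)→(16.5,39)  cross = 18·39 − 16.5·36 = 108.0000; (r_i+r_j)·cross = 34.5·108.0000 = 3726.0000
edge 6: (16.5,39)→(6,39)  cross = 16.5·39 − 6·39 = 409.5000; (r_i+r_j)·cross = 22.5·409.5000 = 9213.7500
edge 7: (6,39)→(4.5,35.5)  cross = 6·35.5 − 4.5·39 = 37.5000; (r_i+r_j)·cross = 10.5·37.5000 = 393.7500
Σcross = 651.0000 → A = |Σcross|/2 = 325.5000 mm²
Σ(r_i+r_j)·cross = 24806.1250 → first moment M = |Σ|/6 = 4134.3542
R_c = M/A = 4134.3542/325.5000 = 12.7015 mm
θ = 283° = 4.939282 rad
V = θ·R_c·A = 4.939282·12.7015·325.5000 = 20420.740 mm³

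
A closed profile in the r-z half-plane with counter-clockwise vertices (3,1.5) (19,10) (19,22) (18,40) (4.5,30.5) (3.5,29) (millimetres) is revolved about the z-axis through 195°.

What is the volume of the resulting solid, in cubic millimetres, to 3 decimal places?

Profile (r,z), 6 vertices: (3,1.5) (19,10) (19,22) (18,40) (4.5,30.5) (3.5,29)
edge 0: (3,1.5)→(19,10)  cross = 3·10 − 19·1.5 = 1.5000; (r_i+r_j)·cross = 22·1.5000 = 33.0000
edge 1: (19,10)→(19,22)  cross = 19·22 − 19·10 = 228.0000; (r_i+r_j)·cross = 38·228.0000 = 8664.0000
edge 2: (19,22)→(18,40)  cross = 19·40 − 18·22 = 364.0000; (r_i+r_j)·cross = 37·364.0000 = 13468.0000
edge 3: (18,40)→(4.5,30.5)  cross = 18·30.5 − 4.5·40 = 369.0000; (r_i+r_j)·cross = 22.5·369.0000 = 8302.5000
edge 4: (4.5,30.5)→(3.5,29)  cross = 4.5·29 − 3.5·30.5 = 23.7500; (r_i+r_j)·cross = 8·23.7500 = 190.0000
edge 5: (3.5,29)→(3,1.5)  cross = 3.5·1.5 − 3·29 = -81.7500; (r_i+r_j)·cross = 6.5·-81.7500 = -531.3750
Σcross = 904.5000 → A = |Σcross|/2 = 452.2500 mm²
Σ(r_i+r_j)·cross = 30126.1250 → first moment M = |Σ|/6 = 5021.0208
R_c = M/A = 5021.0208/452.2500 = 11.1023 mm
θ = 195° = 3.403392 rad
V = θ·R_c·A = 3.403392·11.1023·452.2500 = 17088.502 mm³

Volume = 17088.502 mm³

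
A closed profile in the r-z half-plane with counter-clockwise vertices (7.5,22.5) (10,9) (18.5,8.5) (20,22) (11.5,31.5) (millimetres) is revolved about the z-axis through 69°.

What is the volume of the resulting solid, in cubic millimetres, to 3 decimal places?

Volume = 3281.354 mm³

Profile (r,z), 5 vertices: (7.5,22.5) (10,9) (18.5,8.5) (20,22) (11.5,31.5)
edge 0: (7.5,22.5)→(10,9)  cross = 7.5·9 − 10·22.5 = -157.5000; (r_i+r_j)·cross = 17.5·-157.5000 = -2756.2500
edge 1: (10,9)→(18.5,8.5)  cross = 10·8.5 − 18.5·9 = -81.5000; (r_i+r_j)·cross = 28.5·-81.5000 = -2322.7500
edge 2: (18.5,8.5)→(20,22)  cross = 18.5·22 − 20·8.5 = 237.0000; (r_i+r_j)·cross = 38.5·237.0000 = 9124.5000
edge 3: (20,22)→(11.5,31.5)  cross = 20·31.5 − 11.5·22 = 377.0000; (r_i+r_j)·cross = 31.5·377.0000 = 11875.5000
edge 4: (11.5,31.5)→(7.5,22.5)  cross = 11.5·22.5 − 7.5·31.5 = 22.5000; (r_i+r_j)·cross = 19·22.5000 = 427.5000
Σcross = 397.5000 → A = |Σcross|/2 = 198.7500 mm²
Σ(r_i+r_j)·cross = 16348.5000 → first moment M = |Σ|/6 = 2724.7500
R_c = M/A = 2724.7500/198.7500 = 13.7094 mm
θ = 69° = 1.204277 rad
V = θ·R_c·A = 1.204277·13.7094·198.7500 = 3281.354 mm³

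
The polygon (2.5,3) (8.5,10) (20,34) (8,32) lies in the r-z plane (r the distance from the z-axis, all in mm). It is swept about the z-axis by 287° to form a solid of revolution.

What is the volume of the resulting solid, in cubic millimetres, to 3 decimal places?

Profile (r,z), 4 vertices: (2.5,3) (8.5,10) (20,34) (8,32)
edge 0: (2.5,3)→(8.5,10)  cross = 2.5·10 − 8.5·3 = -0.5000; (r_i+r_j)·cross = 11·-0.5000 = -5.5000
edge 1: (8.5,10)→(20,34)  cross = 8.5·34 − 20·10 = 89.0000; (r_i+r_j)·cross = 28.5·89.0000 = 2536.5000
edge 2: (20,34)→(8,32)  cross = 20·32 − 8·34 = 368.0000; (r_i+r_j)·cross = 28·368.0000 = 10304.0000
edge 3: (8,32)→(2.5,3)  cross = 8·3 − 2.5·32 = -56.0000; (r_i+r_j)·cross = 10.5·-56.0000 = -588.0000
Σcross = 400.5000 → A = |Σcross|/2 = 200.2500 mm²
Σ(r_i+r_j)·cross = 12247.0000 → first moment M = |Σ|/6 = 2041.1667
R_c = M/A = 2041.1667/200.2500 = 10.1931 mm
θ = 287° = 5.009095 rad
V = θ·R_c·A = 5.009095·10.1931·200.2500 = 10224.398 mm³

Volume = 10224.398 mm³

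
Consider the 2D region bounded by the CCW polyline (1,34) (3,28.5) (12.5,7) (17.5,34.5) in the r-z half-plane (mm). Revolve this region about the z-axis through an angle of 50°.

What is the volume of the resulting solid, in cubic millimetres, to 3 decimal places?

Profile (r,z), 4 vertices: (1,34) (3,28.5) (12.5,7) (17.5,34.5)
edge 0: (1,34)→(3,28.5)  cross = 1·28.5 − 3·34 = -73.5000; (r_i+r_j)·cross = 4·-73.5000 = -294.0000
edge 1: (3,28.5)→(12.5,7)  cross = 3·7 − 12.5·28.5 = -335.2500; (r_i+r_j)·cross = 15.5·-335.2500 = -5196.3750
edge 2: (12.5,7)→(17.5,34.5)  cross = 12.5·34.5 − 17.5·7 = 308.7500; (r_i+r_j)·cross = 30·308.7500 = 9262.5000
edge 3: (17.5,34.5)→(1,34)  cross = 17.5·34 − 1·34.5 = 560.5000; (r_i+r_j)·cross = 18.5·560.5000 = 10369.2500
Σcross = 460.5000 → A = |Σcross|/2 = 230.2500 mm²
Σ(r_i+r_j)·cross = 14141.3750 → first moment M = |Σ|/6 = 2356.8958
R_c = M/A = 2356.8958/230.2500 = 10.2362 mm
θ = 50° = 0.872665 rad
V = θ·R_c·A = 0.872665·10.2362·230.2500 = 2056.780 mm³

Volume = 2056.780 mm³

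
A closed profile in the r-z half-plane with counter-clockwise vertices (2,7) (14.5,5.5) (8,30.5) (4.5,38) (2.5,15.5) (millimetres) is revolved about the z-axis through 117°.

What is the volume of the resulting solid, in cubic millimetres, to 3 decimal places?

Volume = 3170.004 mm³

Profile (r,z), 5 vertices: (2,7) (14.5,5.5) (8,30.5) (4.5,38) (2.5,15.5)
edge 0: (2,7)→(14.5,5.5)  cross = 2·5.5 − 14.5·7 = -90.5000; (r_i+r_j)·cross = 16.5·-90.5000 = -1493.2500
edge 1: (14.5,5.5)→(8,30.5)  cross = 14.5·30.5 − 8·5.5 = 398.2500; (r_i+r_j)·cross = 22.5·398.2500 = 8960.6250
edge 2: (8,30.5)→(4.5,38)  cross = 8·38 − 4.5·30.5 = 166.7500; (r_i+r_j)·cross = 12.5·166.7500 = 2084.3750
edge 3: (4.5,38)→(2.5,15.5)  cross = 4.5·15.5 − 2.5·38 = -25.2500; (r_i+r_j)·cross = 7·-25.2500 = -176.7500
edge 4: (2.5,15.5)→(2,7)  cross = 2.5·7 − 2·15.5 = -13.5000; (r_i+r_j)·cross = 4.5·-13.5000 = -60.7500
Σcross = 435.7500 → A = |Σcross|/2 = 217.8750 mm²
Σ(r_i+r_j)·cross = 9314.2500 → first moment M = |Σ|/6 = 1552.3750
R_c = M/A = 1552.3750/217.8750 = 7.1251 mm
θ = 117° = 2.042035 rad
V = θ·R_c·A = 2.042035·7.1251·217.8750 = 3170.004 mm³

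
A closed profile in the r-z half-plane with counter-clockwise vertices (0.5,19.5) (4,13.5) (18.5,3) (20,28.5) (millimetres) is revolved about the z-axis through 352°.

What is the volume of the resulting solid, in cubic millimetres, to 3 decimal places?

Profile (r,z), 4 vertices: (0.5,19.5) (4,13.5) (18.5,3) (20,28.5)
edge 0: (0.5,19.5)→(4,13.5)  cross = 0.5·13.5 − 4·19.5 = -71.2500; (r_i+r_j)·cross = 4.5·-71.2500 = -320.6250
edge 1: (4,13.5)→(18.5,3)  cross = 4·3 − 18.5·13.5 = -237.7500; (r_i+r_j)·cross = 22.5·-237.7500 = -5349.3750
edge 2: (18.5,3)→(20,28.5)  cross = 18.5·28.5 − 20·3 = 467.2500; (r_i+r_j)·cross = 38.5·467.2500 = 17989.1250
edge 3: (20,28.5)→(0.5,19.5)  cross = 20·19.5 − 0.5·28.5 = 375.7500; (r_i+r_j)·cross = 20.5·375.7500 = 7702.8750
Σcross = 534.0000 → A = |Σcross|/2 = 267.0000 mm²
Σ(r_i+r_j)·cross = 20022.0000 → first moment M = |Σ|/6 = 3337.0000
R_c = M/A = 3337.0000/267.0000 = 12.4981 mm
θ = 352° = 6.143559 rad
V = θ·R_c·A = 6.143559·12.4981·267.0000 = 20501.056 mm³

Volume = 20501.056 mm³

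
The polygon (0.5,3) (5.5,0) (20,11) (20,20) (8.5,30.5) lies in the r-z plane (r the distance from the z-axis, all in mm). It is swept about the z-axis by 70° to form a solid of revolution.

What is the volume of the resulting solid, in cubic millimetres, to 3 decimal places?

Profile (r,z), 5 vertices: (0.5,3) (5.5,0) (20,11) (20,20) (8.5,30.5)
edge 0: (0.5,3)→(5.5,0)  cross = 0.5·0 − 5.5·3 = -16.5000; (r_i+r_j)·cross = 6·-16.5000 = -99.0000
edge 1: (5.5,0)→(20,11)  cross = 5.5·11 − 20·0 = 60.5000; (r_i+r_j)·cross = 25.5·60.5000 = 1542.7500
edge 2: (20,11)→(20,20)  cross = 20·20 − 20·11 = 180.0000; (r_i+r_j)·cross = 40·180.0000 = 7200.0000
edge 3: (20,20)→(8.5,30.5)  cross = 20·30.5 − 8.5·20 = 440.0000; (r_i+r_j)·cross = 28.5·440.0000 = 12540.0000
edge 4: (8.5,30.5)→(0.5,3)  cross = 8.5·3 − 0.5·30.5 = 10.2500; (r_i+r_j)·cross = 9·10.2500 = 92.2500
Σcross = 674.2500 → A = |Σcross|/2 = 337.1250 mm²
Σ(r_i+r_j)·cross = 21276.0000 → first moment M = |Σ|/6 = 3546.0000
R_c = M/A = 3546.0000/337.1250 = 10.5184 mm
θ = 70° = 1.221730 rad
V = θ·R_c·A = 1.221730·10.5184·337.1250 = 4332.256 mm³

Volume = 4332.256 mm³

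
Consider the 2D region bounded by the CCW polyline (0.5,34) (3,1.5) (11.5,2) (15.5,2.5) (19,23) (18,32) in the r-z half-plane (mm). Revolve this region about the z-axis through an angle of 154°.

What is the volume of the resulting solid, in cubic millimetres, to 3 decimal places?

Volume = 12671.330 mm³

Profile (r,z), 6 vertices: (0.5,34) (3,1.5) (11.5,2) (15.5,2.5) (19,23) (18,32)
edge 0: (0.5,34)→(3,1.5)  cross = 0.5·1.5 − 3·34 = -101.2500; (r_i+r_j)·cross = 3.5·-101.2500 = -354.3750
edge 1: (3,1.5)→(11.5,2)  cross = 3·2 − 11.5·1.5 = -11.2500; (r_i+r_j)·cross = 14.5·-11.2500 = -163.1250
edge 2: (11.5,2)→(15.5,2.5)  cross = 11.5·2.5 − 15.5·2 = -2.2500; (r_i+r_j)·cross = 27·-2.2500 = -60.7500
edge 3: (15.5,2.5)→(19,23)  cross = 15.5·23 − 19·2.5 = 309.0000; (r_i+r_j)·cross = 34.5·309.0000 = 10660.5000
edge 4: (19,23)→(18,32)  cross = 19·32 − 18·23 = 194.0000; (r_i+r_j)·cross = 37·194.0000 = 7178.0000
edge 5: (18,32)→(0.5,34)  cross = 18·34 − 0.5·32 = 596.0000; (r_i+r_j)·cross = 18.5·596.0000 = 11026.0000
Σcross = 984.2500 → A = |Σcross|/2 = 492.1250 mm²
Σ(r_i+r_j)·cross = 28286.2500 → first moment M = |Σ|/6 = 4714.3750
R_c = M/A = 4714.3750/492.1250 = 9.5796 mm
θ = 154° = 2.687807 rad
V = θ·R_c·A = 2.687807·9.5796·492.1250 = 12671.330 mm³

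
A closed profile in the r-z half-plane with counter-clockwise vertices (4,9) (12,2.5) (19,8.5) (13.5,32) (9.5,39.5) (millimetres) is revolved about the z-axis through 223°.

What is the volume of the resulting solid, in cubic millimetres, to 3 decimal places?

Profile (r,z), 5 vertices: (4,9) (12,2.5) (19,8.5) (13.5,32) (9.5,39.5)
edge 0: (4,9)→(12,2.5)  cross = 4·2.5 − 12·9 = -98.0000; (r_i+r_j)·cross = 16·-98.0000 = -1568.0000
edge 1: (12,2.5)→(19,8.5)  cross = 12·8.5 − 19·2.5 = 54.5000; (r_i+r_j)·cross = 31·54.5000 = 1689.5000
edge 2: (19,8.5)→(13.5,32)  cross = 19·32 − 13.5·8.5 = 493.2500; (r_i+r_j)·cross = 32.5·493.2500 = 16030.6250
edge 3: (13.5,32)→(9.5,39.5)  cross = 13.5·39.5 − 9.5·32 = 229.2500; (r_i+r_j)·cross = 23·229.2500 = 5272.7500
edge 4: (9.5,39.5)→(4,9)  cross = 9.5·9 − 4·39.5 = -72.5000; (r_i+r_j)·cross = 13.5·-72.5000 = -978.7500
Σcross = 606.5000 → A = |Σcross|/2 = 303.2500 mm²
Σ(r_i+r_j)·cross = 20446.1250 → first moment M = |Σ|/6 = 3407.6875
R_c = M/A = 3407.6875/303.2500 = 11.2372 mm
θ = 223° = 3.892084 rad
V = θ·R_c·A = 3.892084·11.2372·303.2500 = 13263.007 mm³

Volume = 13263.007 mm³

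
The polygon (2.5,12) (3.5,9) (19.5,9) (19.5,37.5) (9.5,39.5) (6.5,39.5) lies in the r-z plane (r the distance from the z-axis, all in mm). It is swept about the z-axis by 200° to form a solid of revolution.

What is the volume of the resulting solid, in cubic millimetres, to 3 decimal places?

Profile (r,z), 6 vertices: (2.5,12) (3.5,9) (19.5,9) (19.5,37.5) (9.5,39.5) (6.5,39.5)
edge 0: (2.5,12)→(3.5,9)  cross = 2.5·9 − 3.5·12 = -19.5000; (r_i+r_j)·cross = 6·-19.5000 = -117.0000
edge 1: (3.5,9)→(19.5,9)  cross = 3.5·9 − 19.5·9 = -144.0000; (r_i+r_j)·cross = 23·-144.0000 = -3312.0000
edge 2: (19.5,9)→(19.5,37.5)  cross = 19.5·37.5 − 19.5·9 = 555.7500; (r_i+r_j)·cross = 39·555.7500 = 21674.2500
edge 3: (19.5,37.5)→(9.5,39.5)  cross = 19.5·39.5 − 9.5·37.5 = 414.0000; (r_i+r_j)·cross = 29·414.0000 = 12006.0000
edge 4: (9.5,39.5)→(6.5,39.5)  cross = 9.5·39.5 − 6.5·39.5 = 118.5000; (r_i+r_j)·cross = 16·118.5000 = 1896.0000
edge 5: (6.5,39.5)→(2.5,12)  cross = 6.5·12 − 2.5·39.5 = -20.7500; (r_i+r_j)·cross = 9·-20.7500 = -186.7500
Σcross = 904.0000 → A = |Σcross|/2 = 452.0000 mm²
Σ(r_i+r_j)·cross = 31960.5000 → first moment M = |Σ|/6 = 5326.7500
R_c = M/A = 5326.7500/452.0000 = 11.7848 mm
θ = 200° = 3.490659 rad
V = θ·R_c·A = 3.490659·11.7848·452.0000 = 18593.865 mm³

Volume = 18593.865 mm³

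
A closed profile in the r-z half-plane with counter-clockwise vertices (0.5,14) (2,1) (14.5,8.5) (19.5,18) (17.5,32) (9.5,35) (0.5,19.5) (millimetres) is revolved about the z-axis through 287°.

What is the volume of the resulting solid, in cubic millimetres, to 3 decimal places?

Volume = 20577.571 mm³

Profile (r,z), 7 vertices: (0.5,14) (2,1) (14.5,8.5) (19.5,18) (17.5,32) (9.5,35) (0.5,19.5)
edge 0: (0.5,14)→(2,1)  cross = 0.5·1 − 2·14 = -27.5000; (r_i+r_j)·cross = 2.5·-27.5000 = -68.7500
edge 1: (2,1)→(14.5,8.5)  cross = 2·8.5 − 14.5·1 = 2.5000; (r_i+r_j)·cross = 16.5·2.5000 = 41.2500
edge 2: (14.5,8.5)→(19.5,18)  cross = 14.5·18 − 19.5·8.5 = 95.2500; (r_i+r_j)·cross = 34·95.2500 = 3238.5000
edge 3: (19.5,18)→(17.5,32)  cross = 19.5·32 − 17.5·18 = 309.0000; (r_i+r_j)·cross = 37·309.0000 = 11433.0000
edge 4: (17.5,32)→(9.5,35)  cross = 17.5·35 − 9.5·32 = 308.5000; (r_i+r_j)·cross = 27·308.5000 = 8329.5000
edge 5: (9.5,35)→(0.5,19.5)  cross = 9.5·19.5 − 0.5·35 = 167.7500; (r_i+r_j)·cross = 10·167.7500 = 1677.5000
edge 6: (0.5,19.5)→(0.5,14)  cross = 0.5·14 − 0.5·19.5 = -2.7500; (r_i+r_j)·cross = 1·-2.7500 = -2.7500
Σcross = 852.7500 → A = |Σcross|/2 = 426.3750 mm²
Σ(r_i+r_j)·cross = 24648.2500 → first moment M = |Σ|/6 = 4108.0417
R_c = M/A = 4108.0417/426.3750 = 9.6348 mm
θ = 287° = 5.009095 rad
V = θ·R_c·A = 5.009095·9.6348·426.3750 = 20577.571 mm³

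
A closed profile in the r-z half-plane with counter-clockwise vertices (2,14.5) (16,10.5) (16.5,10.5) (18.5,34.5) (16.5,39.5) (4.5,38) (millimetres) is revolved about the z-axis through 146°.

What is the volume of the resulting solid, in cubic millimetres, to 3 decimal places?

Profile (r,z), 6 vertices: (2,14.5) (16,10.5) (16.5,10.5) (18.5,34.5) (16.5,39.5) (4.5,38)
edge 0: (2,14.5)→(16,10.5)  cross = 2·10.5 − 16·14.5 = -211.0000; (r_i+r_j)·cross = 18·-211.0000 = -3798.0000
edge 1: (16,10.5)→(16.5,10.5)  cross = 16·10.5 − 16.5·10.5 = -5.2500; (r_i+r_j)·cross = 32.5·-5.2500 = -170.6250
edge 2: (16.5,10.5)→(18.5,34.5)  cross = 16.5·34.5 − 18.5·10.5 = 375.0000; (r_i+r_j)·cross = 35·375.0000 = 13125.0000
edge 3: (18.5,34.5)→(16.5,39.5)  cross = 18.5·39.5 − 16.5·34.5 = 161.5000; (r_i+r_j)·cross = 35·161.5000 = 5652.5000
edge 4: (16.5,39.5)→(4.5,38)  cross = 16.5·38 − 4.5·39.5 = 449.2500; (r_i+r_j)·cross = 21·449.2500 = 9434.2500
edge 5: (4.5,38)→(2,14.5)  cross = 4.5·14.5 − 2·38 = -10.7500; (r_i+r_j)·cross = 6.5·-10.7500 = -69.8750
Σcross = 758.7500 → A = |Σcross|/2 = 379.3750 mm²
Σ(r_i+r_j)·cross = 24173.2500 → first moment M = |Σ|/6 = 4028.8750
R_c = M/A = 4028.8750/379.3750 = 10.6198 mm
θ = 146° = 2.548181 rad
V = θ·R_c·A = 2.548181·10.6198·379.3750 = 10266.302 mm³

Volume = 10266.302 mm³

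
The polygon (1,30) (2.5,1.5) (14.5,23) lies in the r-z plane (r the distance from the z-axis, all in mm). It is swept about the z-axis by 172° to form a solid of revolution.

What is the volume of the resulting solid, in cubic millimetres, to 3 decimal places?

Profile (r,z), 3 vertices: (1,30) (2.5,1.5) (14.5,23)
edge 0: (1,30)→(2.5,1.5)  cross = 1·1.5 − 2.5·30 = -73.5000; (r_i+r_j)·cross = 3.5·-73.5000 = -257.2500
edge 1: (2.5,1.5)→(14.5,23)  cross = 2.5·23 − 14.5·1.5 = 35.7500; (r_i+r_j)·cross = 17·35.7500 = 607.7500
edge 2: (14.5,23)→(1,30)  cross = 14.5·30 − 1·23 = 412.0000; (r_i+r_j)·cross = 15.5·412.0000 = 6386.0000
Σcross = 374.2500 → A = |Σcross|/2 = 187.1250 mm²
Σ(r_i+r_j)·cross = 6736.5000 → first moment M = |Σ|/6 = 1122.7500
R_c = M/A = 1122.7500/187.1250 = 6.0000 mm
θ = 172° = 3.001966 rad
V = θ·R_c·A = 3.001966·6.0000·187.1250 = 3370.458 mm³

Volume = 3370.458 mm³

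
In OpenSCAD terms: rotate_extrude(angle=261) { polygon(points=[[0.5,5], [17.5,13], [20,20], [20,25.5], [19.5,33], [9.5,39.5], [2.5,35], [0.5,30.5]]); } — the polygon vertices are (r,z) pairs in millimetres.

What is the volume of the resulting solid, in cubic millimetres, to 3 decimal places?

Profile (r,z), 8 vertices: (0.5,5) (17.5,13) (20,20) (20,25.5) (19.5,33) (9.5,39.5) (2.5,35) (0.5,30.5)
edge 0: (0.5,5)→(17.5,13)  cross = 0.5·13 − 17.5·5 = -81.0000; (r_i+r_j)·cross = 18·-81.0000 = -1458.0000
edge 1: (17.5,13)→(20,20)  cross = 17.5·20 − 20·13 = 90.0000; (r_i+r_j)·cross = 37.5·90.0000 = 3375.0000
edge 2: (20,20)→(20,25.5)  cross = 20·25.5 − 20·20 = 110.0000; (r_i+r_j)·cross = 40·110.0000 = 4400.0000
edge 3: (20,25.5)→(19.5,33)  cross = 20·33 − 19.5·25.5 = 162.7500; (r_i+r_j)·cross = 39.5·162.7500 = 6428.6250
edge 4: (19.5,33)→(9.5,39.5)  cross = 19.5·39.5 − 9.5·33 = 456.7500; (r_i+r_j)·cross = 29·456.7500 = 13245.7500
edge 5: (9.5,39.5)→(2.5,35)  cross = 9.5·35 − 2.5·39.5 = 233.7500; (r_i+r_j)·cross = 12·233.7500 = 2805.0000
edge 6: (2.5,35)→(0.5,30.5)  cross = 2.5·30.5 − 0.5·35 = 58.7500; (r_i+r_j)·cross = 3·58.7500 = 176.2500
edge 7: (0.5,30.5)→(0.5,5)  cross = 0.5·5 − 0.5·30.5 = -12.7500; (r_i+r_j)·cross = 1·-12.7500 = -12.7500
Σcross = 1018.2500 → A = |Σcross|/2 = 509.1250 mm²
Σ(r_i+r_j)·cross = 28959.8750 → first moment M = |Σ|/6 = 4826.6458
R_c = M/A = 4826.6458/509.1250 = 9.4803 mm
θ = 261° = 4.555309 rad
V = θ·R_c·A = 4.555309·9.4803·509.1250 = 21986.865 mm³

Volume = 21986.865 mm³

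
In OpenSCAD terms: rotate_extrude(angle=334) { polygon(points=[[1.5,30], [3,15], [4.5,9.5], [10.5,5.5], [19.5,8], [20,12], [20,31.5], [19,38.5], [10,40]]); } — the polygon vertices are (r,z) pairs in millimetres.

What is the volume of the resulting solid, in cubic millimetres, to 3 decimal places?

Volume = 35391.986 mm³

Profile (r,z), 9 vertices: (1.5,30) (3,15) (4.5,9.5) (10.5,5.5) (19.5,8) (20,12) (20,31.5) (19,38.5) (10,40)
edge 0: (1.5,30)→(3,15)  cross = 1.5·15 − 3·30 = -67.5000; (r_i+r_j)·cross = 4.5·-67.5000 = -303.7500
edge 1: (3,15)→(4.5,9.5)  cross = 3·9.5 − 4.5·15 = -39.0000; (r_i+r_j)·cross = 7.5·-39.0000 = -292.5000
edge 2: (4.5,9.5)→(10.5,5.5)  cross = 4.5·5.5 − 10.5·9.5 = -75.0000; (r_i+r_j)·cross = 15·-75.0000 = -1125.0000
edge 3: (10.5,5.5)→(19.5,8)  cross = 10.5·8 − 19.5·5.5 = -23.2500; (r_i+r_j)·cross = 30·-23.2500 = -697.5000
edge 4: (19.5,8)→(20,12)  cross = 19.5·12 − 20·8 = 74.0000; (r_i+r_j)·cross = 39.5·74.0000 = 2923.0000
edge 5: (20,12)→(20,31.5)  cross = 20·31.5 − 20·12 = 390.0000; (r_i+r_j)·cross = 40·390.0000 = 15600.0000
edge 6: (20,31.5)→(19,38.5)  cross = 20·38.5 − 19·31.5 = 171.5000; (r_i+r_j)·cross = 39·171.5000 = 6688.5000
edge 7: (19,38.5)→(10,40)  cross = 19·40 − 10·38.5 = 375.0000; (r_i+r_j)·cross = 29·375.0000 = 10875.0000
edge 8: (10,40)→(1.5,30)  cross = 10·30 − 1.5·40 = 240.0000; (r_i+r_j)·cross = 11.5·240.0000 = 2760.0000
Σcross = 1045.7500 → A = |Σcross|/2 = 522.8750 mm²
Σ(r_i+r_j)·cross = 36427.7500 → first moment M = |Σ|/6 = 6071.2917
R_c = M/A = 6071.2917/522.8750 = 11.6114 mm
θ = 334° = 5.829400 rad
V = θ·R_c·A = 5.829400·11.6114·522.8750 = 35391.986 mm³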